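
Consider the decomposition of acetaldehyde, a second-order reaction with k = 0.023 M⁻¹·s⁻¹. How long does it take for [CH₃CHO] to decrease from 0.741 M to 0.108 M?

343.9 s

Step 1: For second-order: t = (1/[CH₃CHO] - 1/[CH₃CHO]₀)/k
Step 2: t = (1/0.108 - 1/0.741)/0.023
Step 3: t = (9.259 - 1.35)/0.023
Step 4: t = 7.91/0.023 = 343.9 s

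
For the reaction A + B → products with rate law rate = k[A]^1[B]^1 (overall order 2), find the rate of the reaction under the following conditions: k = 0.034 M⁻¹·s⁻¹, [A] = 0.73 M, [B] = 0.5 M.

0.01241 M/s

Step 1: The rate law is rate = k[A]^1[B]^1, overall order = 1+1 = 2
Step 2: Substitute values: rate = 0.034 × (0.73)^1 × (0.5)^1
Step 3: rate = 0.034 × 0.73 × 0.5 = 0.01241 M/s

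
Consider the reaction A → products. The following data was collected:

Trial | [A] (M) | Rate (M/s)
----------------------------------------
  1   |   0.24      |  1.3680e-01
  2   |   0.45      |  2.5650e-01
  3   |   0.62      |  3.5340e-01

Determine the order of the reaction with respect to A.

first order (1)

Step 1: Compare trials to find order n where rate₂/rate₁ = ([A]₂/[A]₁)^n
Step 2: rate₂/rate₁ = 2.5650e-01/1.3680e-01 = 1.875
Step 3: [A]₂/[A]₁ = 0.45/0.24 = 1.875
Step 4: n = ln(1.875)/ln(1.875) = 1.00 ≈ 1
Step 5: The reaction is first order in A.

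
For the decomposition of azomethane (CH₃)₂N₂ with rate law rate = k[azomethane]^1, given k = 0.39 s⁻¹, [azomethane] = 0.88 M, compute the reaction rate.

0.3432 M/s

Step 1: Identify the rate law: rate = k[azomethane]^1
Step 2: Substitute values: rate = 0.39 × (0.88)^1
Step 3: Calculate: rate = 0.39 × 0.88 = 0.3432 M/s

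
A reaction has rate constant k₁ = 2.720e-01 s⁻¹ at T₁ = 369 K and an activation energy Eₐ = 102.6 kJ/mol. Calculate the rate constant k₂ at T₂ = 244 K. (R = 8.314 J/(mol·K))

9.859e-09 s⁻¹

Step 1: Use the two-temperature Arrhenius form: ln(k₂/k₁) = -Eₐ/R × (1/T₂ - 1/T₁)
Step 2: Convert Eₐ to J/mol: 102.6 kJ/mol = 102600 J/mol
Step 3: 1/T₂ - 1/T₁ = 1/244 - 1/369 = 1.388334e-03 K⁻¹
Step 4: ln(k₂/k₁) = -102600/8.314 × 1.388334e-03 = -17.13292
Step 5: k₂ = k₁ × exp(-17.13292) = 2.720e-01 × 3.62466e-08 = 9.859e-09 s⁻¹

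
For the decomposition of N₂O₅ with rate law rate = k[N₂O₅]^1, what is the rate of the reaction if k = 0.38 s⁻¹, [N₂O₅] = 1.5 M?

0.57 M/s

Step 1: Identify the rate law: rate = k[N₂O₅]^1
Step 2: Substitute values: rate = 0.38 × (1.5)^1
Step 3: Calculate: rate = 0.38 × 1.5 = 0.57 M/s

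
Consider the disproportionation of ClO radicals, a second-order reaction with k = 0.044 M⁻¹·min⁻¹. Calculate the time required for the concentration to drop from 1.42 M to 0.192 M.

102.4 min

Step 1: For second-order: t = (1/[ClO] - 1/[ClO]₀)/k
Step 2: t = (1/0.192 - 1/1.42)/0.044
Step 3: t = (5.208 - 0.7042)/0.044
Step 4: t = 4.504/0.044 = 102.4 min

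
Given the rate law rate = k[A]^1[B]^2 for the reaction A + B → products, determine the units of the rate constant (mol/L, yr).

(mol/L)⁻²·yr⁻¹

Step 1: Overall order = 1 + 2 = 3.
Step 2: rate has units mol/L·yr⁻¹; [A]^1[B]^2 has units (mol/L)^3.
Step 3: k = rate/([A]^1[B]^2), so units of k = (mol/L)^(1-3)·yr⁻¹ = (mol/L)⁻²·yr⁻¹.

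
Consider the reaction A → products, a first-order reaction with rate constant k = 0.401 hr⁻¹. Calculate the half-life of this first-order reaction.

1.729 hr

Step 1: For a first-order reaction, t₁/₂ = ln(2)/k
Step 2: t₁/₂ = ln(2)/0.401
Step 3: t₁/₂ = 0.6931/0.401 = 1.729 hr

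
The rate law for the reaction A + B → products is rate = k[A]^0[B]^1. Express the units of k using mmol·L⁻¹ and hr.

hr⁻¹

Step 1: Overall order = 0 + 1 = 1.
Step 2: rate has units mmol·L⁻¹·hr⁻¹; [A]^0[B]^1 has units (mmol·L⁻¹)^1.
Step 3: k = rate/([A]^0[B]^1), so units of k = (mmol·L⁻¹)^(1-1)·hr⁻¹ = hr⁻¹.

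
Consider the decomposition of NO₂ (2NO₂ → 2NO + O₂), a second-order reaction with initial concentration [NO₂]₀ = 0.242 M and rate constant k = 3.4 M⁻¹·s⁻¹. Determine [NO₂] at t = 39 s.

0.007314 M

Step 1: For a second-order reaction: 1/[NO₂] = 1/[NO₂]₀ + kt
Step 2: 1/[NO₂] = 1/0.242 + 3.4 × 39
Step 3: 1/[NO₂] = 4.132 + 132.6 = 136.7
Step 4: [NO₂] = 1/136.7 = 0.007314 M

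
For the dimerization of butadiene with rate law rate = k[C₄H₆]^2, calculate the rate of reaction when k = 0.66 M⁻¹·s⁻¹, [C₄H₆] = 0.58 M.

0.222 M/s

Step 1: Identify the rate law: rate = k[C₄H₆]^2
Step 2: Substitute values: rate = 0.66 × (0.58)^2
Step 3: Calculate: rate = 0.66 × 0.3364 = 0.222024 M/s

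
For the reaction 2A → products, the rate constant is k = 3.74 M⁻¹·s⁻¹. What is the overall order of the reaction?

second order (2)

Step 1: The units of k for an nth-order reaction are (concentration)^(1-n)·(time)⁻¹.
Step 2: Here k has units M⁻¹·s⁻¹, so the concentration exponent is -1.
Step 3: 1 - n = -1 ⇒ n = 2. The reaction is second order.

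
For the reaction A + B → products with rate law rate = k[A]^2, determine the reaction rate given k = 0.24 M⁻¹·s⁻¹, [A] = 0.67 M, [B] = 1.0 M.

0.1077 M/s

Step 1: The rate law is rate = k[A]^2
Step 2: Note that the rate does not depend on [B] (zero order in B).
Step 3: rate = 0.24 × (0.67)^2 = 0.107736 M/s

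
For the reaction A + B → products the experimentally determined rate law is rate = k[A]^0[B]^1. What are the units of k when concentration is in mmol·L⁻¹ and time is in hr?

hr⁻¹

Step 1: Overall order = 0 + 1 = 1.
Step 2: rate has units mmol·L⁻¹·hr⁻¹; [A]^0[B]^1 has units (mmol·L⁻¹)^1.
Step 3: k = rate/([A]^0[B]^1), so units of k = (mmol·L⁻¹)^(1-1)·hr⁻¹ = hr⁻¹.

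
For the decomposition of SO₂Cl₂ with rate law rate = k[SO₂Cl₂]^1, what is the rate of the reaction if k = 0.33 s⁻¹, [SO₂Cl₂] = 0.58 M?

0.1914 M/s

Step 1: Identify the rate law: rate = k[SO₂Cl₂]^1
Step 2: Substitute values: rate = 0.33 × (0.58)^1
Step 3: Calculate: rate = 0.33 × 0.58 = 0.1914 M/s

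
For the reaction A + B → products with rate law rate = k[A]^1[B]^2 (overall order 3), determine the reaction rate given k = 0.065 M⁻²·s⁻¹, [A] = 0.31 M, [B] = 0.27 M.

0.001469 M/s

Step 1: The rate law is rate = k[A]^1[B]^2, overall order = 1+2 = 3
Step 2: Substitute values: rate = 0.065 × (0.31)^1 × (0.27)^2
Step 3: rate = 0.065 × 0.31 × 0.0729 = 0.00146894 M/s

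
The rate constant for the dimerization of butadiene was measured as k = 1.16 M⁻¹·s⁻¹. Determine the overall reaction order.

second order (2)

Step 1: The units of k for an nth-order reaction are (concentration)^(1-n)·(time)⁻¹.
Step 2: Here k has units M⁻¹·s⁻¹, so the concentration exponent is -1.
Step 3: 1 - n = -1 ⇒ n = 2. The reaction is second order.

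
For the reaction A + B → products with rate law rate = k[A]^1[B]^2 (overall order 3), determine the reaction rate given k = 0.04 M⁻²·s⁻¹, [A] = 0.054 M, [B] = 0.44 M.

0.0004182 M/s

Step 1: The rate law is rate = k[A]^1[B]^2, overall order = 1+2 = 3
Step 2: Substitute values: rate = 0.04 × (0.054)^1 × (0.44)^2
Step 3: rate = 0.04 × 0.054 × 0.1936 = 0.000418176 M/s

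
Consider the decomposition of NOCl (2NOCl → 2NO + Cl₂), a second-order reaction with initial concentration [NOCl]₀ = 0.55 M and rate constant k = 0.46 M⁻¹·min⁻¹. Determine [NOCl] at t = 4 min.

0.2734 M

Step 1: For a second-order reaction: 1/[NOCl] = 1/[NOCl]₀ + kt
Step 2: 1/[NOCl] = 1/0.55 + 0.46 × 4
Step 3: 1/[NOCl] = 1.818 + 1.84 = 3.658
Step 4: [NOCl] = 1/3.658 = 0.2734 M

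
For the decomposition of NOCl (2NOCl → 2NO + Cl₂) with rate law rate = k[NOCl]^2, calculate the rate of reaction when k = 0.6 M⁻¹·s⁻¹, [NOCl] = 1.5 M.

1.35 M/s

Step 1: Identify the rate law: rate = k[NOCl]^2
Step 2: Substitute values: rate = 0.6 × (1.5)^2
Step 3: Calculate: rate = 0.6 × 2.25 = 1.35 M/s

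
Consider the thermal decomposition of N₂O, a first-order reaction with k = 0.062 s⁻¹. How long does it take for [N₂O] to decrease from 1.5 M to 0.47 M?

18.72 s

Step 1: For first-order: t = ln([N₂O]₀/[N₂O])/k
Step 2: t = ln(1.5/0.47)/0.062
Step 3: t = ln(3.191)/0.062
Step 4: t = 1.16/0.062 = 18.72 s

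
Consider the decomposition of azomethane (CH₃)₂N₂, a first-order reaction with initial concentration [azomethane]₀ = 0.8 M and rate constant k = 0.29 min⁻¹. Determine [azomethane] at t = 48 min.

7.206e-07 M

Step 1: For a first-order reaction: [azomethane] = [azomethane]₀ × e^(-kt)
Step 2: [azomethane] = 0.8 × e^(-0.29 × 48)
Step 3: [azomethane] = 0.8 × e^(-13.92)
Step 4: [azomethane] = 0.8 × 9.00784e-07 = 7.206e-07 M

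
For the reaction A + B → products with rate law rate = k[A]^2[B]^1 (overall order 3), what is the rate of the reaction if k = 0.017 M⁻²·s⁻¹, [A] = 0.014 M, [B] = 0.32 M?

1.066e-06 M/s

Step 1: The rate law is rate = k[A]^2[B]^1, overall order = 2+1 = 3
Step 2: Substitute values: rate = 0.017 × (0.014)^2 × (0.32)^1
Step 3: rate = 0.017 × 0.000196 × 0.32 = 1.06624e-06 M/s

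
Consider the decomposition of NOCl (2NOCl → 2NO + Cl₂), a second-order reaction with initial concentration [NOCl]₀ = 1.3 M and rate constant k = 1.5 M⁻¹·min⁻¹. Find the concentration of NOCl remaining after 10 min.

0.06341 M

Step 1: For a second-order reaction: 1/[NOCl] = 1/[NOCl]₀ + kt
Step 2: 1/[NOCl] = 1/1.3 + 1.5 × 10
Step 3: 1/[NOCl] = 0.7692 + 15 = 15.77
Step 4: [NOCl] = 1/15.77 = 0.06341 M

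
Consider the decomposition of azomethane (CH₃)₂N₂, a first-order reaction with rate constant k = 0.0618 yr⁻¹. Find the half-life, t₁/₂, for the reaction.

11.22 yr

Step 1: For a first-order reaction, t₁/₂ = ln(2)/k
Step 2: t₁/₂ = ln(2)/0.0618
Step 3: t₁/₂ = 0.6931/0.0618 = 11.22 yr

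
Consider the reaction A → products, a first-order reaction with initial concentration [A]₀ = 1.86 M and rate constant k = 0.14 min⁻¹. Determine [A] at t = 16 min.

0.198 M

Step 1: For a first-order reaction: [A] = [A]₀ × e^(-kt)
Step 2: [A] = 1.86 × e^(-0.14 × 16)
Step 3: [A] = 1.86 × e^(-2.24)
Step 4: [A] = 1.86 × 0.106459 = 0.198 M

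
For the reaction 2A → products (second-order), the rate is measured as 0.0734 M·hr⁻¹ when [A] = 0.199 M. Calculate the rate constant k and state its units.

1.853 M⁻¹·hr⁻¹

Step 1: rate = k[A]^2, so k = rate / [A]^2.
Step 2: k = 0.0734 / (0.199)^2 = 0.0734 / 0.0396.
Step 3: k = 1.853 M⁻¹·hr⁻¹.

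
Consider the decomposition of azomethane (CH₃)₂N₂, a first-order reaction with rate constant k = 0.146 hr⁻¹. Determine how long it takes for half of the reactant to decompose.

4.748 hr

Step 1: For a first-order reaction, t₁/₂ = ln(2)/k
Step 2: t₁/₂ = ln(2)/0.146
Step 3: t₁/₂ = 0.6931/0.146 = 4.748 hr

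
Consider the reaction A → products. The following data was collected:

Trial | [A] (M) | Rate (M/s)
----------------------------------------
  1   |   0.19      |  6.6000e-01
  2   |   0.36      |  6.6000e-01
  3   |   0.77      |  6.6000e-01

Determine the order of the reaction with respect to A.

zeroth order (0)

Step 1: Compare trials - when concentration changes, rate stays constant.
Step 2: rate₂/rate₁ = 6.6000e-01/6.6000e-01 = 1
Step 3: [A]₂/[A]₁ = 0.36/0.19 = 1.895
Step 4: Since rate ratio ≈ (conc ratio)^0, the reaction is zeroth order.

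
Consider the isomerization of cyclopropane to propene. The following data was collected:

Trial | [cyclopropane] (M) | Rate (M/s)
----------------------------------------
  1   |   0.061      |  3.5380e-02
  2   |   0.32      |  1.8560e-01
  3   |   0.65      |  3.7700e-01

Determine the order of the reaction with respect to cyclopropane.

first order (1)

Step 1: Compare trials to find order n where rate₂/rate₁ = ([cyclopropane]₂/[cyclopropane]₁)^n
Step 2: rate₂/rate₁ = 1.8560e-01/3.5380e-02 = 5.246
Step 3: [cyclopropane]₂/[cyclopropane]₁ = 0.32/0.061 = 5.246
Step 4: n = ln(5.246)/ln(5.246) = 1.00 ≈ 1
Step 5: The reaction is first order in cyclopropane.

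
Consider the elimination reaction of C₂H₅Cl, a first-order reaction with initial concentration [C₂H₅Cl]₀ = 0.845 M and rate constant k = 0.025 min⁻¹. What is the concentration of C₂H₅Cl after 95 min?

0.0786 M

Step 1: For a first-order reaction: [C₂H₅Cl] = [C₂H₅Cl]₀ × e^(-kt)
Step 2: [C₂H₅Cl] = 0.845 × e^(-0.025 × 95)
Step 3: [C₂H₅Cl] = 0.845 × e^(-2.375)
Step 4: [C₂H₅Cl] = 0.845 × 0.0930145 = 0.0786 M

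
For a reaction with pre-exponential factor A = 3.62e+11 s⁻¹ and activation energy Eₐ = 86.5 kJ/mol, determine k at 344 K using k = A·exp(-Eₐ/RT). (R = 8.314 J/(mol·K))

2.65e-02 s⁻¹

Step 1: Use the Arrhenius equation: k = A × exp(-Eₐ/RT)
Step 2: Convert Eₐ to J/mol: 86.5 kJ/mol = 86500 J/mol
Step 3: Calculate the exponent: -Eₐ/(RT) = -86500/(8.314 × 344) = -30.24459
Step 4: k = 3.62e+11 × exp(-30.24459)
Step 5: k = 3.62e+11 × 7.32726e-14 = 2.6525e-02 s⁻¹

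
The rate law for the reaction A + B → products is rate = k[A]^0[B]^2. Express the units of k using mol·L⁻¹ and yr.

(mol·L⁻¹)⁻¹·yr⁻¹

Step 1: Overall order = 0 + 2 = 2.
Step 2: rate has units mol·L⁻¹·yr⁻¹; [A]^0[B]^2 has units (mol·L⁻¹)^2.
Step 3: k = rate/([A]^0[B]^2), so units of k = (mol·L⁻¹)^(1-2)·yr⁻¹ = (mol·L⁻¹)⁻¹·yr⁻¹.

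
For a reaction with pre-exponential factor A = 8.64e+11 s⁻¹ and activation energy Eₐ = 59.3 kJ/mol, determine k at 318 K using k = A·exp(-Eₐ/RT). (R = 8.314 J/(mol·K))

1.57e+02 s⁻¹

Step 1: Use the Arrhenius equation: k = A × exp(-Eₐ/RT)
Step 2: Convert Eₐ to J/mol: 59.3 kJ/mol = 59300 J/mol
Step 3: Calculate the exponent: -Eₐ/(RT) = -59300/(8.314 × 318) = -22.42939
Step 4: k = 8.64e+11 × exp(-22.42939)
Step 5: k = 8.64e+11 × 1.81568e-10 = 1.5687e+02 s⁻¹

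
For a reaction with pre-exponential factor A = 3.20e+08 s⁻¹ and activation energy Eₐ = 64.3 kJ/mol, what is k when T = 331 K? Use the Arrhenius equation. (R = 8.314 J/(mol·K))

2.28e-02 s⁻¹

Step 1: Use the Arrhenius equation: k = A × exp(-Eₐ/RT)
Step 2: Convert Eₐ to J/mol: 64.3 kJ/mol = 64300 J/mol
Step 3: Calculate the exponent: -Eₐ/(RT) = -64300/(8.314 × 331) = -23.36539
Step 4: k = 3.20e+08 × exp(-23.36539)
Step 5: k = 3.20e+08 × 7.12098e-11 = 2.2787e-02 s⁻¹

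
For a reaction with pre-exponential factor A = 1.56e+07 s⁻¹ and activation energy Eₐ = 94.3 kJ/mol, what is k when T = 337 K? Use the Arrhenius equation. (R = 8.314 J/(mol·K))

3.77e-08 s⁻¹

Step 1: Use the Arrhenius equation: k = A × exp(-Eₐ/RT)
Step 2: Convert Eₐ to J/mol: 94.3 kJ/mol = 94300 J/mol
Step 3: Calculate the exponent: -Eₐ/(RT) = -94300/(8.314 × 337) = -33.65672
Step 4: k = 1.56e+07 × exp(-33.65672)
Step 5: k = 1.56e+07 × 2.41586e-15 = 3.7687e-08 s⁻¹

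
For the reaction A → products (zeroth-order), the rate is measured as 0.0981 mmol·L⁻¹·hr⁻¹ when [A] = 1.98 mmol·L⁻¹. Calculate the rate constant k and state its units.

0.0981 mmol·L⁻¹·hr⁻¹

Step 1: For a zeroth-order reaction, rate = k (independent of concentration).
Step 2: k = rate = 0.0981 mmol·L⁻¹·hr⁻¹.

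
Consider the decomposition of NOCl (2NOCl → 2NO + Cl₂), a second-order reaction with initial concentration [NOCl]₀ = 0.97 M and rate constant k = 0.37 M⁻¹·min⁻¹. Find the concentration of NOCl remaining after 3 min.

0.4671 M

Step 1: For a second-order reaction: 1/[NOCl] = 1/[NOCl]₀ + kt
Step 2: 1/[NOCl] = 1/0.97 + 0.37 × 3
Step 3: 1/[NOCl] = 1.031 + 1.11 = 2.141
Step 4: [NOCl] = 1/2.141 = 0.4671 M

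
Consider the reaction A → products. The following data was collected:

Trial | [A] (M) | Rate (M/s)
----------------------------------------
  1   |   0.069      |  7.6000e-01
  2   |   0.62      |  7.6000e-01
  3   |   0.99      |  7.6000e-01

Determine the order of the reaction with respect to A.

zeroth order (0)

Step 1: Compare trials - when concentration changes, rate stays constant.
Step 2: rate₂/rate₁ = 7.6000e-01/7.6000e-01 = 1
Step 3: [A]₂/[A]₁ = 0.62/0.069 = 8.986
Step 4: Since rate ratio ≈ (conc ratio)^0, the reaction is zeroth order.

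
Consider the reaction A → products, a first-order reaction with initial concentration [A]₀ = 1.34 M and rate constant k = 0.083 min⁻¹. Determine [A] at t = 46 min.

0.02944 M

Step 1: For a first-order reaction: [A] = [A]₀ × e^(-kt)
Step 2: [A] = 1.34 × e^(-0.083 × 46)
Step 3: [A] = 1.34 × e^(-3.818)
Step 4: [A] = 1.34 × 0.0219717 = 0.02944 M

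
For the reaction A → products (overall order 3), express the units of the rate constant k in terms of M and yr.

M⁻²·yr⁻¹

Step 1: For overall order n, rate = k × (concentration)^n.
Step 2: Rate has units M·yr⁻¹; concentration term has units M^3.
Step 3: k = rate / (concentration)^n, so units of k = M^(1-3)·yr⁻¹ = M⁻²·yr⁻¹.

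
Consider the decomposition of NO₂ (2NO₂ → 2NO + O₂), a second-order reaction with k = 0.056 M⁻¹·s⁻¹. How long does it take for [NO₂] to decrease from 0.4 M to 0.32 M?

11.16 s

Step 1: For second-order: t = (1/[NO₂] - 1/[NO₂]₀)/k
Step 2: t = (1/0.32 - 1/0.4)/0.056
Step 3: t = (3.125 - 2.5)/0.056
Step 4: t = 0.625/0.056 = 11.16 s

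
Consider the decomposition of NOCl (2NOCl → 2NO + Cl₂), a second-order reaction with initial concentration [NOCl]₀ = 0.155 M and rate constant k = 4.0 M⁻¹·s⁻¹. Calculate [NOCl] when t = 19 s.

0.01213 M

Step 1: For a second-order reaction: 1/[NOCl] = 1/[NOCl]₀ + kt
Step 2: 1/[NOCl] = 1/0.155 + 4.0 × 19
Step 3: 1/[NOCl] = 6.452 + 76 = 82.45
Step 4: [NOCl] = 1/82.45 = 0.01213 M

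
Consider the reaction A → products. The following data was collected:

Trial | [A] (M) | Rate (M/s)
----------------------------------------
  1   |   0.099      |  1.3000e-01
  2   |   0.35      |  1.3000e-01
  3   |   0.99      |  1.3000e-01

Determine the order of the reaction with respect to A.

zeroth order (0)

Step 1: Compare trials - when concentration changes, rate stays constant.
Step 2: rate₂/rate₁ = 1.3000e-01/1.3000e-01 = 1
Step 3: [A]₂/[A]₁ = 0.35/0.099 = 3.535
Step 4: Since rate ratio ≈ (conc ratio)^0, the reaction is zeroth order.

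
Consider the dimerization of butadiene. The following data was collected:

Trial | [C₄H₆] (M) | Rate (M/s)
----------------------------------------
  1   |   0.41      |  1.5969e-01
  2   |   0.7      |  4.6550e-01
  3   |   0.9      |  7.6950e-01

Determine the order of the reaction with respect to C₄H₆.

second order (2)

Step 1: Compare trials to find order n where rate₂/rate₁ = ([C₄H₆]₂/[C₄H₆]₁)^n
Step 2: rate₂/rate₁ = 4.6550e-01/1.5969e-01 = 2.915
Step 3: [C₄H₆]₂/[C₄H₆]₁ = 0.7/0.41 = 1.707
Step 4: n = ln(2.915)/ln(1.707) = 2.00 ≈ 2
Step 5: The reaction is second order in C₄H₆.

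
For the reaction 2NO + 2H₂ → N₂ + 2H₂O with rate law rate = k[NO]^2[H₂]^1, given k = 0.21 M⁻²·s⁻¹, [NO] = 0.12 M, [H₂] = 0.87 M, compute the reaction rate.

0.002631 M/s

Step 1: The rate law is rate = k[NO]^2[H₂]^1
Step 2: Substitute: rate = 0.21 × (0.12)^2 × (0.87)^1
Step 3: rate = 0.21 × 0.0144 × 0.87 = 0.00263088 M/s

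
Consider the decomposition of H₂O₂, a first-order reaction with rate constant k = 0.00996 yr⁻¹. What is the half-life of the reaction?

69.59 yr

Step 1: For a first-order reaction, t₁/₂ = ln(2)/k
Step 2: t₁/₂ = ln(2)/0.00996
Step 3: t₁/₂ = 0.6931/0.00996 = 69.59 yr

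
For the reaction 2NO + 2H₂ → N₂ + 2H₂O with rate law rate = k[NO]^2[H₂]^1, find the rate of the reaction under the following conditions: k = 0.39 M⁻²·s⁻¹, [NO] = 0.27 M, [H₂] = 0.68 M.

0.01933 M/s

Step 1: The rate law is rate = k[NO]^2[H₂]^1
Step 2: Substitute: rate = 0.39 × (0.27)^2 × (0.68)^1
Step 3: rate = 0.39 × 0.0729 × 0.68 = 0.0193331 M/s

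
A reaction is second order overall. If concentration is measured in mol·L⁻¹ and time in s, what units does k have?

(mol·L⁻¹)⁻¹·s⁻¹

Step 1: For overall order n, rate = k × (concentration)^n.
Step 2: Rate has units mol·L⁻¹·s⁻¹; concentration term has units (mol·L⁻¹)^2.
Step 3: k = rate / (concentration)^n, so units of k = (mol·L⁻¹)^(1-2)·s⁻¹ = (mol·L⁻¹)⁻¹·s⁻¹.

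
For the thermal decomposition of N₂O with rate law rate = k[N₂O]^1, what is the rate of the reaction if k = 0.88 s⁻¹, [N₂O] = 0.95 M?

0.836 M/s

Step 1: Identify the rate law: rate = k[N₂O]^1
Step 2: Substitute values: rate = 0.88 × (0.95)^1
Step 3: Calculate: rate = 0.88 × 0.95 = 0.836 M/s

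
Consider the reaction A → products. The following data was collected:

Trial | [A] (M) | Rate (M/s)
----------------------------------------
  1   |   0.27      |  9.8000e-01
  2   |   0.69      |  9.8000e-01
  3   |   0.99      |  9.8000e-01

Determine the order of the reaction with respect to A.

zeroth order (0)

Step 1: Compare trials - when concentration changes, rate stays constant.
Step 2: rate₂/rate₁ = 9.8000e-01/9.8000e-01 = 1
Step 3: [A]₂/[A]₁ = 0.69/0.27 = 2.556
Step 4: Since rate ratio ≈ (conc ratio)^0, the reaction is zeroth order.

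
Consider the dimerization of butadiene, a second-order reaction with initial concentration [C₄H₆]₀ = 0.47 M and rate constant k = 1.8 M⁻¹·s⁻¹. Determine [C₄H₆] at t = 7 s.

0.0679 M

Step 1: For a second-order reaction: 1/[C₄H₆] = 1/[C₄H₆]₀ + kt
Step 2: 1/[C₄H₆] = 1/0.47 + 1.8 × 7
Step 3: 1/[C₄H₆] = 2.128 + 12.6 = 14.73
Step 4: [C₄H₆] = 1/14.73 = 0.0679 M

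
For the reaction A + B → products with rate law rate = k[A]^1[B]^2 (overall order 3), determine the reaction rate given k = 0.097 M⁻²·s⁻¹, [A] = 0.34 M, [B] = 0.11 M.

0.0003991 M/s

Step 1: The rate law is rate = k[A]^1[B]^2, overall order = 1+2 = 3
Step 2: Substitute values: rate = 0.097 × (0.34)^1 × (0.11)^2
Step 3: rate = 0.097 × 0.34 × 0.0121 = 0.000399058 M/s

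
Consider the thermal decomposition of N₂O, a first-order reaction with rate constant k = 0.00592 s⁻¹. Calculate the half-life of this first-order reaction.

117.1 s

Step 1: For a first-order reaction, t₁/₂ = ln(2)/k
Step 2: t₁/₂ = ln(2)/0.00592
Step 3: t₁/₂ = 0.6931/0.00592 = 117.1 s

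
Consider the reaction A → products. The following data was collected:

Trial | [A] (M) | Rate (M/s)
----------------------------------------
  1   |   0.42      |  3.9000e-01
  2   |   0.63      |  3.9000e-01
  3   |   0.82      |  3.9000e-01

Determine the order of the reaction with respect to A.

zeroth order (0)

Step 1: Compare trials - when concentration changes, rate stays constant.
Step 2: rate₂/rate₁ = 3.9000e-01/3.9000e-01 = 1
Step 3: [A]₂/[A]₁ = 0.63/0.42 = 1.5
Step 4: Since rate ratio ≈ (conc ratio)^0, the reaction is zeroth order.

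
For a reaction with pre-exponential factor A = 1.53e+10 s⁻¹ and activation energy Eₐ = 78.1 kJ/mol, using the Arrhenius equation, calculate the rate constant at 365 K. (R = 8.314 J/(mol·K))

1.02e-01 s⁻¹

Step 1: Use the Arrhenius equation: k = A × exp(-Eₐ/RT)
Step 2: Convert Eₐ to J/mol: 78.1 kJ/mol = 78100 J/mol
Step 3: Calculate the exponent: -Eₐ/(RT) = -78100/(8.314 × 365) = -25.73642
Step 4: k = 1.53e+10 × exp(-25.73642)
Step 5: k = 1.53e+10 × 6.64990e-12 = 1.0174e-01 s⁻¹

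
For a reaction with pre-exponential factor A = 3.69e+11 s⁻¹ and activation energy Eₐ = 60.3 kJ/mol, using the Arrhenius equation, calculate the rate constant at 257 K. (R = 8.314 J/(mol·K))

2.05e-01 s⁻¹

Step 1: Use the Arrhenius equation: k = A × exp(-Eₐ/RT)
Step 2: Convert Eₐ to J/mol: 60.3 kJ/mol = 60300 J/mol
Step 3: Calculate the exponent: -Eₐ/(RT) = -60300/(8.314 × 257) = -28.22112
Step 4: k = 3.69e+11 × exp(-28.22112)
Step 5: k = 3.69e+11 × 5.54272e-13 = 2.0453e-01 s⁻¹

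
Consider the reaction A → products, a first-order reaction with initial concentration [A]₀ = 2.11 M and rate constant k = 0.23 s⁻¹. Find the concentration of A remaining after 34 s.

0.0008474 M

Step 1: For a first-order reaction: [A] = [A]₀ × e^(-kt)
Step 2: [A] = 2.11 × e^(-0.23 × 34)
Step 3: [A] = 2.11 × e^(-7.82)
Step 4: [A] = 2.11 × 0.000401622 = 0.0008474 M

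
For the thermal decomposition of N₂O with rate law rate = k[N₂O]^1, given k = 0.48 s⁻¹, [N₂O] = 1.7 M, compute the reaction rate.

0.816 M/s

Step 1: Identify the rate law: rate = k[N₂O]^1
Step 2: Substitute values: rate = 0.48 × (1.7)^1
Step 3: Calculate: rate = 0.48 × 1.7 = 0.816 M/s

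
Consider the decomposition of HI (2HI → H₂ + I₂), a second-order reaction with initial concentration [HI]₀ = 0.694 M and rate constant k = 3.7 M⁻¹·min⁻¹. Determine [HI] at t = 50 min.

0.005364 M

Step 1: For a second-order reaction: 1/[HI] = 1/[HI]₀ + kt
Step 2: 1/[HI] = 1/0.694 + 3.7 × 50
Step 3: 1/[HI] = 1.441 + 185 = 186.4
Step 4: [HI] = 1/186.4 = 0.005364 M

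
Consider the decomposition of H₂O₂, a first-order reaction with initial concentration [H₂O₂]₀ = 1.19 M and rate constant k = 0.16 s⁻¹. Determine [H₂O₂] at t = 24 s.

0.02558 M

Step 1: For a first-order reaction: [H₂O₂] = [H₂O₂]₀ × e^(-kt)
Step 2: [H₂O₂] = 1.19 × e^(-0.16 × 24)
Step 3: [H₂O₂] = 1.19 × e^(-3.84)
Step 4: [H₂O₂] = 1.19 × 0.0214936 = 0.02558 M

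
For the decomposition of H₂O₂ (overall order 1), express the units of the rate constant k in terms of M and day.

day⁻¹

Step 1: For overall order n, rate = k × (concentration)^n.
Step 2: Rate has units M·day⁻¹; concentration term has units M^1.
Step 3: k = rate / (concentration)^n, so units of k = M^(1-1)·day⁻¹ = day⁻¹.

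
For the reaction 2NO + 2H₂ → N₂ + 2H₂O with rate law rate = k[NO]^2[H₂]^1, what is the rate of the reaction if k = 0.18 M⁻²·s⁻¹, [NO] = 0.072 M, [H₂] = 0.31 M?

0.0002893 M/s

Step 1: The rate law is rate = k[NO]^2[H₂]^1
Step 2: Substitute: rate = 0.18 × (0.072)^2 × (0.31)^1
Step 3: rate = 0.18 × 0.005184 × 0.31 = 0.000289267 M/s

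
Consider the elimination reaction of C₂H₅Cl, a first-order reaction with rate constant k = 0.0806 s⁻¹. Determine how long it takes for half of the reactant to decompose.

8.6 s

Step 1: For a first-order reaction, t₁/₂ = ln(2)/k
Step 2: t₁/₂ = ln(2)/0.0806
Step 3: t₁/₂ = 0.6931/0.0806 = 8.6 s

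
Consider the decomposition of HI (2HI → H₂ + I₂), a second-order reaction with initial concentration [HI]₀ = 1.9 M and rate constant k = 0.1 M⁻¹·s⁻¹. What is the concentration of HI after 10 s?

0.6552 M

Step 1: For a second-order reaction: 1/[HI] = 1/[HI]₀ + kt
Step 2: 1/[HI] = 1/1.9 + 0.1 × 10
Step 3: 1/[HI] = 0.5263 + 1 = 1.526
Step 4: [HI] = 1/1.526 = 0.6552 M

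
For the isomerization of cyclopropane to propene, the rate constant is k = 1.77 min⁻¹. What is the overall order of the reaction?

first order (1)

Step 1: The units of k for an nth-order reaction are (concentration)^(1-n)·(time)⁻¹.
Step 2: Here k has units min⁻¹, so the concentration exponent is 0.
Step 3: 1 - n = 0 ⇒ n = 1. The reaction is first order.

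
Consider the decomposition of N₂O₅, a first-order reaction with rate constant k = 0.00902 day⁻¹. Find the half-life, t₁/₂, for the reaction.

76.85 day

Step 1: For a first-order reaction, t₁/₂ = ln(2)/k
Step 2: t₁/₂ = ln(2)/0.00902
Step 3: t₁/₂ = 0.6931/0.00902 = 76.85 day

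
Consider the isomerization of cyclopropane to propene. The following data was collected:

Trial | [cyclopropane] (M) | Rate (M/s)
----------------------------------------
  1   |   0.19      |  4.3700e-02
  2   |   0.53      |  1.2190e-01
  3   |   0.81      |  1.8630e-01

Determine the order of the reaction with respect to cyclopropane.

first order (1)

Step 1: Compare trials to find order n where rate₂/rate₁ = ([cyclopropane]₂/[cyclopropane]₁)^n
Step 2: rate₂/rate₁ = 1.2190e-01/4.3700e-02 = 2.789
Step 3: [cyclopropane]₂/[cyclopropane]₁ = 0.53/0.19 = 2.789
Step 4: n = ln(2.789)/ln(2.789) = 1.00 ≈ 1
Step 5: The reaction is first order in cyclopropane.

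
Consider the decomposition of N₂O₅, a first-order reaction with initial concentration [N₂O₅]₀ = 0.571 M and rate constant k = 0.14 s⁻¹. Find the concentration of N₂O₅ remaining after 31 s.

0.007444 M

Step 1: For a first-order reaction: [N₂O₅] = [N₂O₅]₀ × e^(-kt)
Step 2: [N₂O₅] = 0.571 × e^(-0.14 × 31)
Step 3: [N₂O₅] = 0.571 × e^(-4.34)
Step 4: [N₂O₅] = 0.571 × 0.0130365 = 0.007444 M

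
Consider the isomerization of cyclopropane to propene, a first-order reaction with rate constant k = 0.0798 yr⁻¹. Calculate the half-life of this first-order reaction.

8.686 yr

Step 1: For a first-order reaction, t₁/₂ = ln(2)/k
Step 2: t₁/₂ = ln(2)/0.0798
Step 3: t₁/₂ = 0.6931/0.0798 = 8.686 yr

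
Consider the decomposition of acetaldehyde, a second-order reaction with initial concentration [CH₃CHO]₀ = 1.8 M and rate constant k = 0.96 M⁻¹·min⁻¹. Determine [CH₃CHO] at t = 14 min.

0.07145 M

Step 1: For a second-order reaction: 1/[CH₃CHO] = 1/[CH₃CHO]₀ + kt
Step 2: 1/[CH₃CHO] = 1/1.8 + 0.96 × 14
Step 3: 1/[CH₃CHO] = 0.5556 + 13.44 = 14
Step 4: [CH₃CHO] = 1/14 = 0.07145 M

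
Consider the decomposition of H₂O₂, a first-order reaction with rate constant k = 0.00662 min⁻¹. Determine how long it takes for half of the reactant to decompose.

104.7 min

Step 1: For a first-order reaction, t₁/₂ = ln(2)/k
Step 2: t₁/₂ = ln(2)/0.00662
Step 3: t₁/₂ = 0.6931/0.00662 = 104.7 min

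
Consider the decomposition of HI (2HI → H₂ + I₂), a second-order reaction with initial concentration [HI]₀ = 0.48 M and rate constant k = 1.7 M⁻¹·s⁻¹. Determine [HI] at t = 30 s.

0.01884 M

Step 1: For a second-order reaction: 1/[HI] = 1/[HI]₀ + kt
Step 2: 1/[HI] = 1/0.48 + 1.7 × 30
Step 3: 1/[HI] = 2.083 + 51 = 53.08
Step 4: [HI] = 1/53.08 = 0.01884 M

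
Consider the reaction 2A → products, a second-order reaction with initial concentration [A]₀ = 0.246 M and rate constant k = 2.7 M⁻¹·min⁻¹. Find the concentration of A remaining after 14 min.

0.02389 M

Step 1: For a second-order reaction: 1/[A] = 1/[A]₀ + kt
Step 2: 1/[A] = 1/0.246 + 2.7 × 14
Step 3: 1/[A] = 4.065 + 37.8 = 41.87
Step 4: [A] = 1/41.87 = 0.02389 M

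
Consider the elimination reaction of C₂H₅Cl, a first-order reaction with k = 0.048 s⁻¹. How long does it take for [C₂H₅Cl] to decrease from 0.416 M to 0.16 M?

19.91 s

Step 1: For first-order: t = ln([C₂H₅Cl]₀/[C₂H₅Cl])/k
Step 2: t = ln(0.416/0.16)/0.048
Step 3: t = ln(2.6)/0.048
Step 4: t = 0.9555/0.048 = 19.91 s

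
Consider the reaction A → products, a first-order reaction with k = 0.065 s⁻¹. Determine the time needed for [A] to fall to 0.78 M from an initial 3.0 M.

20.72 s

Step 1: For first-order: t = ln([A]₀/[A])/k
Step 2: t = ln(3.0/0.78)/0.065
Step 3: t = ln(3.846)/0.065
Step 4: t = 1.347/0.065 = 20.72 s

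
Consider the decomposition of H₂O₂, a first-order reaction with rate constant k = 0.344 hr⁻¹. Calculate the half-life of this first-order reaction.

2.015 hr

Step 1: For a first-order reaction, t₁/₂ = ln(2)/k
Step 2: t₁/₂ = ln(2)/0.344
Step 3: t₁/₂ = 0.6931/0.344 = 2.015 hr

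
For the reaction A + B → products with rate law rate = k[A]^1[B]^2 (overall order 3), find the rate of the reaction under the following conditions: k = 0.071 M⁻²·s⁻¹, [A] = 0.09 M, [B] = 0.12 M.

9.202e-05 M/s

Step 1: The rate law is rate = k[A]^1[B]^2, overall order = 1+2 = 3
Step 2: Substitute values: rate = 0.071 × (0.09)^1 × (0.12)^2
Step 3: rate = 0.071 × 0.09 × 0.0144 = 9.2016e-05 M/s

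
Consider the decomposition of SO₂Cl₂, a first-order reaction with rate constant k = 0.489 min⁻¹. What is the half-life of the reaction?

1.417 min

Step 1: For a first-order reaction, t₁/₂ = ln(2)/k
Step 2: t₁/₂ = ln(2)/0.489
Step 3: t₁/₂ = 0.6931/0.489 = 1.417 min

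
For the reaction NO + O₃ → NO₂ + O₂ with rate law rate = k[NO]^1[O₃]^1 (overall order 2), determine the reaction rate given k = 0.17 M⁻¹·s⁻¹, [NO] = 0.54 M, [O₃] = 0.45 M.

0.04131 M/s

Step 1: The rate law is rate = k[NO]^1[O₃]^1, overall order = 1+1 = 2
Step 2: Substitute values: rate = 0.17 × (0.54)^1 × (0.45)^1
Step 3: rate = 0.17 × 0.54 × 0.45 = 0.04131 M/s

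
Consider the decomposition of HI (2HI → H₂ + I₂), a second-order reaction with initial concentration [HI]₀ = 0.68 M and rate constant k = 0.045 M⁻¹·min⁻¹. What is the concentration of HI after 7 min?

0.56 M

Step 1: For a second-order reaction: 1/[HI] = 1/[HI]₀ + kt
Step 2: 1/[HI] = 1/0.68 + 0.045 × 7
Step 3: 1/[HI] = 1.471 + 0.315 = 1.786
Step 4: [HI] = 1/1.786 = 0.56 M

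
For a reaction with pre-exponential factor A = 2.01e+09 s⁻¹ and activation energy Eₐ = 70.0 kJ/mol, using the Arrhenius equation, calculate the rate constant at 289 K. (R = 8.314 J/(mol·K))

4.47e-04 s⁻¹

Step 1: Use the Arrhenius equation: k = A × exp(-Eₐ/RT)
Step 2: Convert Eₐ to J/mol: 70.0 kJ/mol = 70000 J/mol
Step 3: Calculate the exponent: -Eₐ/(RT) = -70000/(8.314 × 289) = -29.13333
Step 4: k = 2.01e+09 × exp(-29.13333)
Step 5: k = 2.01e+09 × 2.22616e-13 = 4.4746e-04 s⁻¹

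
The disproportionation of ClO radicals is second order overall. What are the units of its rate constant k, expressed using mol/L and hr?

(mol/L)⁻¹·hr⁻¹

Step 1: For overall order n, rate = k × (concentration)^n.
Step 2: Rate has units mol/L·hr⁻¹; concentration term has units (mol/L)^2.
Step 3: k = rate / (concentration)^n, so units of k = (mol/L)^(1-2)·hr⁻¹ = (mol/L)⁻¹·hr⁻¹.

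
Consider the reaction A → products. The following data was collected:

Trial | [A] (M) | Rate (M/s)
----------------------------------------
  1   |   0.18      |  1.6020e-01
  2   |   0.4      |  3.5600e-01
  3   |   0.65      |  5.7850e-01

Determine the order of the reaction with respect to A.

first order (1)

Step 1: Compare trials to find order n where rate₂/rate₁ = ([A]₂/[A]₁)^n
Step 2: rate₂/rate₁ = 3.5600e-01/1.6020e-01 = 2.222
Step 3: [A]₂/[A]₁ = 0.4/0.18 = 2.222
Step 4: n = ln(2.222)/ln(2.222) = 1.00 ≈ 1
Step 5: The reaction is first order in A.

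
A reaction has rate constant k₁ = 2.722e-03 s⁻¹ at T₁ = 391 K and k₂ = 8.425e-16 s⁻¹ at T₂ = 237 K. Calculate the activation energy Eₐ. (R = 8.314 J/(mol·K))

144.1 kJ/mol

Step 1: Use the two-temperature Arrhenius form: ln(k₂/k₁) = -Eₐ/R × (1/T₂ - 1/T₁)
Step 2: ln(k₂/k₁) = ln(8.425e-16/2.722e-03) = ln(3.09515e-13) = -28.8038
Step 3: 1/T₂ - 1/T₁ = 1/237 - 1/391 = 1.661865e-03 K⁻¹
Step 4: Eₐ = -R × ln(k₂/k₁) / (1/T₂ - 1/T₁) = -8.314 × -28.8038 / 1.661865e-03
Step 5: Eₐ = 1.4410e+05 J/mol = 144.1 kJ/mol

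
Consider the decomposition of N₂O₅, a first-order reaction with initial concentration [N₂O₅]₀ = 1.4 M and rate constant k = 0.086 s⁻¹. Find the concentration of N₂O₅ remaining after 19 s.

0.2732 M

Step 1: For a first-order reaction: [N₂O₅] = [N₂O₅]₀ × e^(-kt)
Step 2: [N₂O₅] = 1.4 × e^(-0.086 × 19)
Step 3: [N₂O₅] = 1.4 × e^(-1.634)
Step 4: [N₂O₅] = 1.4 × 0.195147 = 0.2732 M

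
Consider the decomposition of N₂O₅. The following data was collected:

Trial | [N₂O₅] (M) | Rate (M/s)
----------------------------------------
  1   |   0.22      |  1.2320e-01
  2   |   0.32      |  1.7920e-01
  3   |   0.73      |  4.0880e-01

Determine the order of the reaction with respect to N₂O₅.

first order (1)

Step 1: Compare trials to find order n where rate₂/rate₁ = ([N₂O₅]₂/[N₂O₅]₁)^n
Step 2: rate₂/rate₁ = 1.7920e-01/1.2320e-01 = 1.455
Step 3: [N₂O₅]₂/[N₂O₅]₁ = 0.32/0.22 = 1.455
Step 4: n = ln(1.455)/ln(1.455) = 1.00 ≈ 1
Step 5: The reaction is first order in N₂O₅.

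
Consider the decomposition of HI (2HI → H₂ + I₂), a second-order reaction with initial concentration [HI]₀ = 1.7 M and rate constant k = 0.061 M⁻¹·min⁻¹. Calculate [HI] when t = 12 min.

0.7574 M

Step 1: For a second-order reaction: 1/[HI] = 1/[HI]₀ + kt
Step 2: 1/[HI] = 1/1.7 + 0.061 × 12
Step 3: 1/[HI] = 0.5882 + 0.732 = 1.32
Step 4: [HI] = 1/1.32 = 0.7574 M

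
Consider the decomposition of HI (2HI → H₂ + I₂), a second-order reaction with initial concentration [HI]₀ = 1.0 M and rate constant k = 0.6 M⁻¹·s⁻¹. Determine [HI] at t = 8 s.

0.1724 M

Step 1: For a second-order reaction: 1/[HI] = 1/[HI]₀ + kt
Step 2: 1/[HI] = 1/1.0 + 0.6 × 8
Step 3: 1/[HI] = 1 + 4.8 = 5.8
Step 4: [HI] = 1/5.8 = 0.1724 M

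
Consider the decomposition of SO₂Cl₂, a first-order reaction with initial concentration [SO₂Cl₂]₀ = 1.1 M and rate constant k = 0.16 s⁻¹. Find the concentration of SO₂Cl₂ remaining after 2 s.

0.7988 M

Step 1: For a first-order reaction: [SO₂Cl₂] = [SO₂Cl₂]₀ × e^(-kt)
Step 2: [SO₂Cl₂] = 1.1 × e^(-0.16 × 2)
Step 3: [SO₂Cl₂] = 1.1 × e^(-0.32)
Step 4: [SO₂Cl₂] = 1.1 × 0.726149 = 0.7988 M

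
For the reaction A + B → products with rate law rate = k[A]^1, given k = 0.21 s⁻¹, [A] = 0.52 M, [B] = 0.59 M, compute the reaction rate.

0.1092 M/s

Step 1: The rate law is rate = k[A]^1
Step 2: Note that the rate does not depend on [B] (zero order in B).
Step 3: rate = 0.21 × (0.52)^1 = 0.1092 M/s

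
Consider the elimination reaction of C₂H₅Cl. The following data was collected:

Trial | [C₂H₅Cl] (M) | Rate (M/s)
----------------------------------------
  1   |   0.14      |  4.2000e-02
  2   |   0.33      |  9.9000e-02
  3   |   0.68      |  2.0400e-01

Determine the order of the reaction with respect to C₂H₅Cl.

first order (1)

Step 1: Compare trials to find order n where rate₂/rate₁ = ([C₂H₅Cl]₂/[C₂H₅Cl]₁)^n
Step 2: rate₂/rate₁ = 9.9000e-02/4.2000e-02 = 2.357
Step 3: [C₂H₅Cl]₂/[C₂H₅Cl]₁ = 0.33/0.14 = 2.357
Step 4: n = ln(2.357)/ln(2.357) = 1.00 ≈ 1
Step 5: The reaction is first order in C₂H₅Cl.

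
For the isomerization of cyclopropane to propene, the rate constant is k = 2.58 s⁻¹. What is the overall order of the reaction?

first order (1)

Step 1: The units of k for an nth-order reaction are (concentration)^(1-n)·(time)⁻¹.
Step 2: Here k has units s⁻¹, so the concentration exponent is 0.
Step 3: 1 - n = 0 ⇒ n = 1. The reaction is first order.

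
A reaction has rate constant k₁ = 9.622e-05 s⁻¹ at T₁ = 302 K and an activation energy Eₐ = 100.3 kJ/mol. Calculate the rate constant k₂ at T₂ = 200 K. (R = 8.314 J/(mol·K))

1.366e-13 s⁻¹

Step 1: Use the two-temperature Arrhenius form: ln(k₂/k₁) = -Eₐ/R × (1/T₂ - 1/T₁)
Step 2: Convert Eₐ to J/mol: 100.3 kJ/mol = 100300 J/mol
Step 3: 1/T₂ - 1/T₁ = 1/200 - 1/302 = 1.688742e-03 K⁻¹
Step 4: ln(k₂/k₁) = -100300/8.314 × 1.688742e-03 = -20.37296
Step 5: k₂ = k₁ × exp(-20.37296) = 9.622e-05 × 1.41950e-09 = 1.366e-13 s⁻¹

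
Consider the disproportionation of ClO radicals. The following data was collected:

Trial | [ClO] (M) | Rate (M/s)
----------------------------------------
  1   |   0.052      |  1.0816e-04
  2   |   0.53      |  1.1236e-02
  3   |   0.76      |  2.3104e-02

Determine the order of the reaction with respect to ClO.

second order (2)

Step 1: Compare trials to find order n where rate₂/rate₁ = ([ClO]₂/[ClO]₁)^n
Step 2: rate₂/rate₁ = 1.1236e-02/1.0816e-04 = 103.9
Step 3: [ClO]₂/[ClO]₁ = 0.53/0.052 = 10.19
Step 4: n = ln(103.9)/ln(10.19) = 2.00 ≈ 2
Step 5: The reaction is second order in ClO.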